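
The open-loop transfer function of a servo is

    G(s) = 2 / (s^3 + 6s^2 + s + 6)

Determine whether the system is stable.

The denominator s^3 + 6s^2 + s + 6 factors as (s^2 + 1)(s + 6), giving poles at s = j, -j, -6.
Since the simple pole(s) at s = j, -j lie on the jω-axis with none in the right half-plane, the system is marginally stable.

marginally stable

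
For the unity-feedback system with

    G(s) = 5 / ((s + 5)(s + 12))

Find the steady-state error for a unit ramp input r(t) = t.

e_ss = ∞

G(s) has no poles at the origin.
This is a Type 0 system; Kv = lim_{s→0} s·G(s) = 0, so the steady-state error for a ramp input is infinite.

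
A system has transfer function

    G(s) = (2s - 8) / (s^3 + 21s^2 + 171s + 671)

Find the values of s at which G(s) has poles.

s = -5 ± 6j, -11

The poles are the roots of the denominator s^3 + 21s^2 + 171s + 671 = 0.
Trying s = -11: the polynomial evaluates to 0, so (s + 11) is a factor.
Dividing out leaves s^2 + 10s + 61 = 0.
The quadratic formula then gives s = -5 ± 6j.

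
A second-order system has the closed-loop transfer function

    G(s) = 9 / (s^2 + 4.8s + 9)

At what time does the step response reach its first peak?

Comparing s^2 + 4.8s + 9 to s^2 + 2ζωₙs + ωₙ²: ωₙ = 3 rad/s and ζ = 4.8/(2·3) = 0.8.
ζωₙ = 4.8/2 = 2.4, so ω_d = ωₙ√(1−ζ²) = √(ωₙ² − (ζωₙ)²) = √(9 − 2.4²) = √3.24 = 1.800 rad/s.
t_p = π/ω_d = π/1.800 ≈ 1.745 s.

t_p ≈ 1.745 s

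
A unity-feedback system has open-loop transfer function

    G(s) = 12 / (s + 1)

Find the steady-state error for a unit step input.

e_ss = 0.07692

G(s) has no poles at the origin.
This is a Type 0 system. Kp = lim_{s→0} G(s) = 12/1.
e_ss = 1/(1 + Kp) = 1/(1 + 12) = 1/13 ≈ 0.07692.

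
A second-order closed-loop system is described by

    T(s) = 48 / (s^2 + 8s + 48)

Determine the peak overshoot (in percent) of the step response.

%OS ≈ 10.8%

Comparing s^2 + 8s + 48 to s^2 + 2ζωₙs + ωₙ²: ωₙ = √48 ≈ 6.928 rad/s and ζ = 8/(2·√48) ≈ 0.5774.
%OS = 100·exp(−πζ/√(1−ζ²)) = 100·exp(−π·0.5774/√(1−0.5774²)) ≈ 10.8%.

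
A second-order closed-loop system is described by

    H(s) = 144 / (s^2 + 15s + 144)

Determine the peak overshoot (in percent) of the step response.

%OS ≈ 8.08%

Comparing s^2 + 15s + 144 to s^2 + 2ζωₙs + ωₙ²: ωₙ = 12 rad/s and ζ = 15/(2·12) = 0.625.
%OS = 100·exp(−πζ/√(1−ζ²)) = 100·exp(−π·0.625/√(1−0.625²)) ≈ 8.08%.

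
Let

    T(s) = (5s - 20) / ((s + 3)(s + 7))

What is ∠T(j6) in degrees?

At s = j6: numerator = -20 + j30, denominator = -15 + j60.
∠T = ∠num − ∠den = 123.69° − (104.04°) = 19.65°.

∠T(j6) ≈ 19.65°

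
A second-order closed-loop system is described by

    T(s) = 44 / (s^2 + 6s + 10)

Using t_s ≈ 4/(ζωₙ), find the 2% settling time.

Comparing s^2 + 6s + 10 to s^2 + 2ζωₙs + ωₙ²: ωₙ = √10 ≈ 3.162 rad/s and ζ = 6/(2·√10) ≈ 0.9487.
ζωₙ = 6/2 = 3, so t_s ≈ 4/(ζωₙ) = 4/3 ≈ 1.333 s.

t_s ≈ 1.333 s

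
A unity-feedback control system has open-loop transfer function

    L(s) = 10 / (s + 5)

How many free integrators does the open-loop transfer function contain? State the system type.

The denominator has no factor of s at the origin — no free integrator — so this is a Type 0 system.

Type 0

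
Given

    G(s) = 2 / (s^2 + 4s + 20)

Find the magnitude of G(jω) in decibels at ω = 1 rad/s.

Substitute s = j1: numerator = 2, denominator = 19 + j4.
|G(j1)| = |2| / |19 + j4| = 2 / 19.416 ≈ 0.1030.
In decibels: 20·log₁₀(0.1030) ≈ -19.7 dB.

|G(j1)|_dB ≈ -19.7 dB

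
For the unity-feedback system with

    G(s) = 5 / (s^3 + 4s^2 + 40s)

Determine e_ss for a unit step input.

e_ss = 0

G(s) has one pole at the origin.
This is a Type 1 system; for a step input the steady-state error is zero.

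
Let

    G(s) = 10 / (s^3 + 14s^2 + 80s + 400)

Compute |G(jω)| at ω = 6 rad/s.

Substitute s = j6: numerator = 10, denominator = -104 + j264.
|G(j6)| = |10| / |-104 + j264| = 10 / 283.75 ≈ 0.03524.

|G(j6)| ≈ 0.03524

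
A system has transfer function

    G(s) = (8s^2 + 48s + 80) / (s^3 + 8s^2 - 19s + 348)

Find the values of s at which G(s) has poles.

The poles are the roots of the denominator s^3 + 8s^2 - 19s + 348 = 0.
Trying s = -12: the polynomial evaluates to 0, so (s + 12) is a factor.
Dividing out leaves s^2 - 4s + 29 = 0.
The quadratic formula then gives s = 2 ± 5j.

s = 2 ± 5j, -12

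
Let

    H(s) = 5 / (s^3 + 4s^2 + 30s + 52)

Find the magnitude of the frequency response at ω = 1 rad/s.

Substitute s = j1: numerator = 5, denominator = 48 + j29.
|H(j1)| = |5| / |48 + j29| = 5 / 56.080 ≈ 0.08916.

|H(j1)| ≈ 0.08916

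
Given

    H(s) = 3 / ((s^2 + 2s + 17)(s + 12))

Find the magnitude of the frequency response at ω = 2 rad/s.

Substitute s = j2: numerator = 3, denominator = 148 + j74.
|H(j2)| = |3| / |148 + j74| = 3 / 165.47 ≈ 0.01813.

|H(j2)| ≈ 0.01813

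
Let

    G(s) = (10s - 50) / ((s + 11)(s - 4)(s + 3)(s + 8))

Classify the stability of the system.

unstable

The poles can be read from the denominator factors: s = -11, 4, -3, -8.
Since the pole(s) at s = 4 lie in the right half-plane, the system is unstable.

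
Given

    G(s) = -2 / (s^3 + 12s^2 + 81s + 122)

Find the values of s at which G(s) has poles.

The poles are the roots of the denominator s^3 + 12s^2 + 81s + 122 = 0.
Trying s = -2: the polynomial evaluates to 0, so (s + 2) is a factor.
Dividing out leaves s^2 + 10s + 61 = 0.
The quadratic formula then gives s = -5 ± 6j.

s = -5 ± 6j, -2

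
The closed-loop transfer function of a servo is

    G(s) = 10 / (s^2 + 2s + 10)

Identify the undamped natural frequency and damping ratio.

ωₙ ≈ 3.162 rad/s, ζ ≈ 0.3162

Compare the denominator to the standard form s^2 + 2ζωₙs + ωₙ².
ωₙ² = 10, so ωₙ = √10 ≈ 3.162 rad/s.
2ζωₙ = 2, so ζ = 2/(2·√10) ≈ 0.3162.
With ζ = 0.3162 the response is underdamped.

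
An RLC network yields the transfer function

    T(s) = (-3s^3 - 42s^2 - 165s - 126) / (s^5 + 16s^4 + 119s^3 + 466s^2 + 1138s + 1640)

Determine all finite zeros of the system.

Set the numerator to zero: -3s^3 - 42s^2 - 165s - 126 = 0, i.e. -3·(s^3 + 14s^2 + 55s + 42) = 0.
Factoring: (s + 7)(s + 6)(s + 1) = 0.

s = -7, -6, -1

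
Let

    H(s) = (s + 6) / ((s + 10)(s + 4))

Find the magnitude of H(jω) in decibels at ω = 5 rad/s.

|H(j5)|_dB ≈ -19.2 dB

Substitute s = j5: numerator = 6 + j5, denominator = 15 + j70.
|H(j5)| = |6 + j5| / |15 + j70| = 7.8102 / 71.589 ≈ 0.1091.
In decibels: 20·log₁₀(0.1091) ≈ -19.2 dB.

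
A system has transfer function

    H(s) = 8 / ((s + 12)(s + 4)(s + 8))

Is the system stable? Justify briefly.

The poles can be read from the denominator factors: s = -12, -4, -8.
Since all poles lie strictly in the left half-plane, the system is stable.

stable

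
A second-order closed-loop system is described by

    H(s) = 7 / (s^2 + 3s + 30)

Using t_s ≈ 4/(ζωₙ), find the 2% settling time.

t_s ≈ 2.667 s

Comparing s^2 + 3s + 30 to s^2 + 2ζωₙs + ωₙ²: ωₙ = √30 ≈ 5.477 rad/s and ζ = 3/(2·√30) ≈ 0.2739.
ζωₙ = 3/2 = 1.5, so t_s ≈ 4/(ζωₙ) = 4/1.5 ≈ 2.667 s.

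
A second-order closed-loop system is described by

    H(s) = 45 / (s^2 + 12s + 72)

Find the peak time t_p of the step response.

t_p ≈ 0.5236 s

Comparing s^2 + 12s + 72 to s^2 + 2ζωₙs + ωₙ²: ωₙ = √72 ≈ 8.485 rad/s and ζ = 12/(2·√72) ≈ 0.7071.
ζωₙ = 12/2 = 6, so ω_d = ωₙ√(1−ζ²) = √(ωₙ² − (ζωₙ)²) = √(72 − 6²) = √36 = 6 rad/s.
t_p = π/ω_d = π/6 ≈ 0.5236 s.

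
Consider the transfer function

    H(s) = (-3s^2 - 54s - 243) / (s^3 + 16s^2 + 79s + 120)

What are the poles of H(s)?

s = -8, -3, -5

The poles are the roots of the denominator s^3 + 16s^2 + 79s + 120 = 0.
Trying s = -8: the polynomial evaluates to 0, so (s + 8) is a factor.
Dividing out leaves s^2 + 8s + 15 = 0.
Factoring the quadratic: (s + 3)(s + 5) = 0.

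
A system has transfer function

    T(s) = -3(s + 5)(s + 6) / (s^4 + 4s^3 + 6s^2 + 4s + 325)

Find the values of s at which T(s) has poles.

s = 2 ± 3j, -4 ± 3j

The poles are the roots of the denominator s^4 + 4s^3 + 6s^2 + 4s + 325 = 0.
No real roots exist; factor into two real quadratics: (s^2 - 4s + 13)(s^2 + 8s + 25) = 0.
Each quadratic gives a conjugate pair via the quadratic formula.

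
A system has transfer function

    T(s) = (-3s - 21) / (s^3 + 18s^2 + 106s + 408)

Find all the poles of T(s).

s = -3 ± 5j, -12

The poles are the roots of the denominator s^3 + 18s^2 + 106s + 408 = 0.
Trying s = -12: the polynomial evaluates to 0, so (s + 12) is a factor.
Dividing out leaves s^2 + 6s + 34 = 0.
The quadratic formula then gives s = -3 ± 5j.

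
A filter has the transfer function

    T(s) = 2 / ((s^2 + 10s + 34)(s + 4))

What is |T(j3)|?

|T(j3)| ≈ 0.01024

Substitute s = j3: numerator = 2, denominator = 10 + j195.
|T(j3)| = |2| / |10 + j195| = 2 / 195.26 ≈ 0.01024.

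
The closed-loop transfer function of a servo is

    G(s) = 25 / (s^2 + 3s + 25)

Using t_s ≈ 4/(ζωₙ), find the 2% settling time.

Comparing s^2 + 3s + 25 to s^2 + 2ζωₙs + ωₙ²: ωₙ = 5 rad/s and ζ = 3/(2·5) = 0.3.
ζωₙ = 3/2 = 1.5, so t_s ≈ 4/(ζωₙ) = 4/1.5 ≈ 2.667 s.

t_s ≈ 2.667 s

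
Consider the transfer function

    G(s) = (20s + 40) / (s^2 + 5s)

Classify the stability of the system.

The denominator s^2 + 5s factors as s(s + 5), giving poles at s = 0, -5.
Since the simple pole(s) at s = 0 lie on the jω-axis with none in the right half-plane, the system is marginally stable.

marginally stable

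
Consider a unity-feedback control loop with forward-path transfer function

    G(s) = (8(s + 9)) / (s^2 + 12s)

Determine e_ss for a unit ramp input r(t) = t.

G(s) has one pole at the origin.
This is a Type 1 system. Kv = lim_{s→0} s·G(s) = 72/12 = 6.
e_ss = 1/Kv = 1/(6) = 1/6 ≈ 0.1667.

e_ss = 0.1667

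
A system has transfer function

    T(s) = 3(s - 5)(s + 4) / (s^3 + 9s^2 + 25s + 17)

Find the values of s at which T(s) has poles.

s = -4 + j, -4 - j, -1

The poles are the roots of the denominator s^3 + 9s^2 + 25s + 17 = 0.
Trying s = -1: the polynomial evaluates to 0, so (s + 1) is a factor.
Dividing out leaves s^2 + 8s + 17 = 0.
The quadratic formula then gives s = -4 ± 1j.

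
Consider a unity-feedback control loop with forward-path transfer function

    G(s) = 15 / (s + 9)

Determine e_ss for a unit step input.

e_ss = 0.3750

G(s) has no poles at the origin.
This is a Type 0 system. Kp = lim_{s→0} G(s) = 15/9 = 5/3.
e_ss = 1/(1 + Kp) = 1/(1 + 5/3) = 3/8 ≈ 0.3750.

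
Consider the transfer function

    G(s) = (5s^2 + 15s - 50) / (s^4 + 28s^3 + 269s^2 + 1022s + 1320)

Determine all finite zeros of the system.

Set the numerator to zero: 5s^2 + 15s - 50 = 0, i.e. 5·(s^2 + 3s - 10) = 0.
Factoring: (s + 5)(s - 2) = 0.

s = -5, 2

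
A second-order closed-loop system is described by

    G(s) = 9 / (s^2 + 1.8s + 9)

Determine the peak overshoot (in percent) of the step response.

Comparing s^2 + 1.8s + 9 to s^2 + 2ζωₙs + ωₙ²: ωₙ = 3 rad/s and ζ = 1.8/(2·3) = 0.3.
%OS = 100·exp(−πζ/√(1−ζ²)) = 100·exp(−π·0.3/√(1−0.3²)) ≈ 37.2%.

%OS ≈ 37.2%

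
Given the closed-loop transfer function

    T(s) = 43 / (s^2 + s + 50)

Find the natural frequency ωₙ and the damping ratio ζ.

Compare the denominator to the standard form s^2 + 2ζωₙs + ωₙ².
ωₙ² = 50, so ωₙ = √50 ≈ 7.071 rad/s.
2ζωₙ = 1, so ζ = 1/(2·√50) ≈ 0.07071.
With ζ = 0.07071 the response is underdamped.

ωₙ ≈ 7.071 rad/s, ζ ≈ 0.07071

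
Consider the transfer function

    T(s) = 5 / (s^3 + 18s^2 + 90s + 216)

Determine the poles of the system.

The poles are the roots of the denominator s^3 + 18s^2 + 90s + 216 = 0.
Trying s = -12: the polynomial evaluates to 0, so (s + 12) is a factor.
Dividing out leaves s^2 + 6s + 18 = 0.
The quadratic formula then gives s = -3 ± 3j.

s = -3 ± 3j, -12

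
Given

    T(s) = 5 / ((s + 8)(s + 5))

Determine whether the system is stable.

The poles can be read from the denominator factors: s = -8, -5.
Since all poles lie strictly in the left half-plane, the system is stable.

stable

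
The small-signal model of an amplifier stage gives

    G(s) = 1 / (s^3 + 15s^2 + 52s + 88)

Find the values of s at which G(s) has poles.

The poles are the roots of the denominator s^3 + 15s^2 + 52s + 88 = 0.
Trying s = -11: the polynomial evaluates to 0, so (s + 11) is a factor.
Dividing out leaves s^2 + 4s + 8 = 0.
The quadratic formula then gives s = -2 ± 2j.

s = -2 + 2j, -2 - 2j, -11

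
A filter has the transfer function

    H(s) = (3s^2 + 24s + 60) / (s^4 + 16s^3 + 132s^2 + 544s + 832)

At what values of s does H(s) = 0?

Set the numerator to zero: 3s^2 + 24s + 60 = 0, i.e. 3·(s^2 + 8s + 20) = 0.
Factoring: (s^2 + 8s + 20) = 0.

s = -4 + 2j, -4 - 2j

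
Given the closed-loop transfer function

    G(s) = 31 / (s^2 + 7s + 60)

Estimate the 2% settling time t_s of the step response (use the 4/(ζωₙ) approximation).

t_s ≈ 1.143 s

Comparing s^2 + 7s + 60 to s^2 + 2ζωₙs + ωₙ²: ωₙ = √60 ≈ 7.746 rad/s and ζ = 7/(2·√60) ≈ 0.4518.
ζωₙ = 7/2 = 3.5, so t_s ≈ 4/(ζωₙ) = 4/3.5 ≈ 1.143 s.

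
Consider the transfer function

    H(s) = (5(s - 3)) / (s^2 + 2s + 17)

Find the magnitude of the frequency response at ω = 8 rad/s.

|H(j8)| ≈ 0.8604

Substitute s = j8: numerator = -15 + j40, denominator = -47 + j16.
|H(j8)| = |-15 + j40| / |-47 + j16| = 42.720 / 49.649 ≈ 0.8604.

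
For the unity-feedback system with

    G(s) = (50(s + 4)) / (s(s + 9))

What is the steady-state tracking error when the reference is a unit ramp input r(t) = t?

e_ss = 0.04500

G(s) has one pole at the origin.
This is a Type 1 system. Kv = lim_{s→0} s·G(s) = 200/9.
e_ss = 1/Kv = 1/(200/9) = 9/200 ≈ 0.04500.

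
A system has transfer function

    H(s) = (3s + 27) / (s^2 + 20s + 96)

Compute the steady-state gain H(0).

H(0) = 9/32 ≈ 0.2812

Set s = 0: H(0) = (27) / (96) = 9/32.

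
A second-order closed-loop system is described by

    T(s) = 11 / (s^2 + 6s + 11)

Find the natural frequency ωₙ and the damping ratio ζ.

Compare the denominator to the standard form s^2 + 2ζωₙs + ωₙ².
ωₙ² = 11, so ωₙ = √11 ≈ 3.317 rad/s.
2ζωₙ = 6, so ζ = 6/(2·√11) ≈ 0.9045.
With ζ = 0.9045 the response is underdamped.

ωₙ ≈ 3.317 rad/s, ζ ≈ 0.9045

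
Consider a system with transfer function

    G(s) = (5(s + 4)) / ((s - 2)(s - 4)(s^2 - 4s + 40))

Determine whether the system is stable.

unstable

The poles can be read from the denominator factors: s = 2, 4, 2 ± 6j.
Since the pole(s) at s = 2, 4, 2 ± 6j lie in the right half-plane, the system is unstable.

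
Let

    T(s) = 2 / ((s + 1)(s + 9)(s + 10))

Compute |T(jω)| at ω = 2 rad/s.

|T(j2)| ≈ 0.009513

Substitute s = j2: numerator = 2, denominator = 10 + j210.
|T(j2)| = |2| / |10 + j210| = 2 / 210.24 ≈ 0.009513.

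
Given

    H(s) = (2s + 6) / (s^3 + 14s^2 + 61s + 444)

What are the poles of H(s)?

The poles are the roots of the denominator s^3 + 14s^2 + 61s + 444 = 0.
Trying s = -12: the polynomial evaluates to 0, so (s + 12) is a factor.
Dividing out leaves s^2 + 2s + 37 = 0.
The quadratic formula then gives s = -1 ± 6j.

s = -1 + 6j, -1 - 6j, -12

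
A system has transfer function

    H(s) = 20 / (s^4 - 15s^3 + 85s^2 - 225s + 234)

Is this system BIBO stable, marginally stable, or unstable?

The denominator s^4 - 15s^3 + 85s^2 - 225s + 234 factors as (s - 6)(s^2 - 6s + 13)(s - 3), giving poles at s = 6, 3 + 2j, 3 - 2j, 3.
Since the pole(s) at s = 6, 3 ± 2j, 3 lie in the right half-plane, the system is unstable.

unstable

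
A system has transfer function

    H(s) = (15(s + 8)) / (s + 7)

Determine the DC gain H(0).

At s = 0 each factor (s + a) contributes a and each (s^2 + bs + c) contributes c.
H(0) = 15·(8) / ((7)) = 120/7 = 120/7.

H(0) = 120/7 ≈ 17.14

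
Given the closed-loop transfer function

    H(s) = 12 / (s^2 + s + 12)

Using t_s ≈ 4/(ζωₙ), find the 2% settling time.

Comparing s^2 + s + 12 to s^2 + 2ζωₙs + ωₙ²: ωₙ = √12 ≈ 3.464 rad/s and ζ = 1/(2·√12) ≈ 0.1443.
ζωₙ = 1/2 = 0.5, so t_s ≈ 4/(ζωₙ) = 4/0.5 = 8 s.

t_s ≈ 8 s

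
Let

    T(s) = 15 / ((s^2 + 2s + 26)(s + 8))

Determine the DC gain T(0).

At s = 0 each factor (s + a) contributes a and each (s^2 + bs + c) contributes c.
T(0) = 15·1 / ((26) · (8)) = 15/208 = 15/208.

T(0) = 15/208 ≈ 0.07212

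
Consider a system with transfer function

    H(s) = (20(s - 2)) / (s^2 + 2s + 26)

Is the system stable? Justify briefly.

stable

The denominator s^2 + 2s + 26 factors as (s^2 + 2s + 26), giving poles at s = -1 ± 5j.
Since all poles lie strictly in the left half-plane, the system is stable.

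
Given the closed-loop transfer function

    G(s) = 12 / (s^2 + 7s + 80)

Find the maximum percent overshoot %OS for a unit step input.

%OS ≈ 26.3%

Comparing s^2 + 7s + 80 to s^2 + 2ζωₙs + ωₙ²: ωₙ = √80 ≈ 8.944 rad/s and ζ = 7/(2·√80) ≈ 0.3913.
%OS = 100·exp(−πζ/√(1−ζ²)) = 100·exp(−π·0.3913/√(1−0.3913²)) ≈ 26.3%.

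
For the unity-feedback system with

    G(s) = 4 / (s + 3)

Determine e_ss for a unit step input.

G(s) has no poles at the origin.
This is a Type 0 system. Kp = lim_{s→0} G(s) = 4/3.
e_ss = 1/(1 + Kp) = 1/(1 + 4/3) = 3/7 ≈ 0.4286.

e_ss = 0.4286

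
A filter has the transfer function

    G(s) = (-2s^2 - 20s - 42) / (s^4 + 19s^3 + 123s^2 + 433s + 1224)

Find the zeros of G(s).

s = -7, -3

Set the numerator to zero: -2s^2 - 20s - 42 = 0, i.e. -2·(s^2 + 10s + 21) = 0.
Factoring: (s + 7)(s + 3) = 0.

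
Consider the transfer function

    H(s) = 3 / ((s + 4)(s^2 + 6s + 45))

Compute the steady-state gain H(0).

H(0) = 1/60 ≈ 0.01667

Set s = 0: H(0) = (3) / (180) = 1/60.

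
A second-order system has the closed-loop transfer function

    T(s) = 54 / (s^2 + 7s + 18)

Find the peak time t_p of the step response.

Comparing s^2 + 7s + 18 to s^2 + 2ζωₙs + ωₙ²: ωₙ = √18 ≈ 4.243 rad/s and ζ = 7/(2·√18) ≈ 0.8250.
ζωₙ = 7/2 = 3.5, so ω_d = ωₙ√(1−ζ²) = √(ωₙ² − (ζωₙ)²) = √(18 − 3.5²) = √5.75 ≈ 2.398 rad/s.
t_p = π/ω_d = π/2.398 ≈ 1.310 s.

t_p ≈ 1.310 s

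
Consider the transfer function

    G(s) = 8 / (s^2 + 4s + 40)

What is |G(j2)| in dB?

Substitute s = j2: numerator = 8, denominator = 36 + j8.
|G(j2)| = |8| / |36 + j8| = 8 / 36.878 ≈ 0.2169.
In decibels: 20·log₁₀(0.2169) ≈ -13.3 dB.

|G(j2)|_dB ≈ -13.3 dB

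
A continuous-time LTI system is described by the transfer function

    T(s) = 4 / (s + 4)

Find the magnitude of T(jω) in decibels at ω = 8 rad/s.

|T(j8)|_dB ≈ -6.99 dB

Substitute s = j8: numerator = 4, denominator = 4 + j8.
|T(j8)| = |4| / |4 + j8| = 4 / 8.9443 ≈ 0.4472.
In decibels: 20·log₁₀(0.4472) ≈ -6.99 dB.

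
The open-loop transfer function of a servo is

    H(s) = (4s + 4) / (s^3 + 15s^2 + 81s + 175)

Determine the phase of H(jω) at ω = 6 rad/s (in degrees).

At s = j6: numerator = 4 + j24, denominator = -365 + j270.
∠H = ∠num − ∠den = 80.538° − (143.51°) = -62.97°.

∠H(j6) ≈ -62.97°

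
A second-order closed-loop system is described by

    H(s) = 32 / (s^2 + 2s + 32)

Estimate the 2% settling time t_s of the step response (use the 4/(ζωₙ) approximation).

Comparing s^2 + 2s + 32 to s^2 + 2ζωₙs + ωₙ²: ωₙ = √32 ≈ 5.657 rad/s and ζ = 2/(2·√32) ≈ 0.1768.
ζωₙ = 2/2 = 1, so t_s ≈ 4/(ζωₙ) = 4/1 = 4 s.

t_s ≈ 4 s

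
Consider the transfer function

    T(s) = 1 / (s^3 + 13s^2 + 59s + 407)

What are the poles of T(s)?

s = -1 + 6j, -1 - 6j, -11

The poles are the roots of the denominator s^3 + 13s^2 + 59s + 407 = 0.
Trying s = -11: the polynomial evaluates to 0, so (s + 11) is a factor.
Dividing out leaves s^2 + 2s + 37 = 0.
The quadratic formula then gives s = -1 ± 6j.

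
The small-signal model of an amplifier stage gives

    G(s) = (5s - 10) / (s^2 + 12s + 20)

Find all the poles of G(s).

The poles are the roots of the denominator s^2 + 12s + 20 = 0.
Factoring: (s + 2)(s + 10) = 0, so s = -2 and s = -10.

s = -2, -10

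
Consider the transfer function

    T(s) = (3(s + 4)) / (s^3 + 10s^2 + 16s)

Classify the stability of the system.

The denominator s^3 + 10s^2 + 16s factors as s(s + 2)(s + 8), giving poles at s = 0, -2, -8.
Since the simple pole(s) at s = 0 lie on the jω-axis with none in the right half-plane, the system is marginally stable.

marginally stable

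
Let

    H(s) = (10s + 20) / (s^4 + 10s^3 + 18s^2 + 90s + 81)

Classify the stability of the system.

The denominator s^4 + 10s^3 + 18s^2 + 90s + 81 factors as (s^2 + 9)(s + 9)(s + 1), giving poles at s = ±3j, -9, -1.
Since the simple pole(s) at s = 3j, -3j lie on the jω-axis with none in the right half-plane, the system is marginally stable.

marginally stable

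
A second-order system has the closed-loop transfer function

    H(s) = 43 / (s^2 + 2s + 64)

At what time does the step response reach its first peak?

Comparing s^2 + 2s + 64 to s^2 + 2ζωₙs + ωₙ²: ωₙ = 8 rad/s and ζ = 2/(2·8) = 0.125.
ζωₙ = 2/2 = 1, so ω_d = ωₙ√(1−ζ²) = √(ωₙ² − (ζωₙ)²) = √(64 − 1²) = √63 ≈ 7.937 rad/s.
t_p = π/ω_d = π/7.937 ≈ 0.3958 s.

t_p ≈ 0.3958 s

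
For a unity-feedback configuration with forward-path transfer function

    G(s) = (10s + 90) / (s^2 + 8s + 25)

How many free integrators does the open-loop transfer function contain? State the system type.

Type 0

The denominator has no factor of s at the origin — no free integrator — so this is a Type 0 system.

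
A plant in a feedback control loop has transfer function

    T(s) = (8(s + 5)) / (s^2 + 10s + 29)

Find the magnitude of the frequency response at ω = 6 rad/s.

|T(j6)| ≈ 1.034

Substitute s = j6: numerator = 40 + j48, denominator = -7 + j60.
|T(j6)| = |40 + j48| / |-7 + j60| = 62.482 / 60.407 ≈ 1.034.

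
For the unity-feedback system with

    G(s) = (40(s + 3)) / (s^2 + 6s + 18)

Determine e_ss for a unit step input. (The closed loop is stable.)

G(s) has no poles at the origin.
This is a Type 0 system. Kp = lim_{s→0} G(s) = 120/18 = 20/3.
e_ss = 1/(1 + Kp) = 1/(1 + 20/3) = 3/23 ≈ 0.1304.

e_ss = 0.1304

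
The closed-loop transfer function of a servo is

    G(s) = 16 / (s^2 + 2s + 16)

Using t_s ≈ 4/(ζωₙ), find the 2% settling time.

t_s ≈ 4 s

Comparing s^2 + 2s + 16 to s^2 + 2ζωₙs + ωₙ²: ωₙ = 4 rad/s and ζ = 2/(2·4) = 0.25.
ζωₙ = 2/2 = 1, so t_s ≈ 4/(ζωₙ) = 4/1 = 4 s.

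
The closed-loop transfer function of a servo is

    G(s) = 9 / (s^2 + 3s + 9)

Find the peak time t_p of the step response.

Comparing s^2 + 3s + 9 to s^2 + 2ζωₙs + ωₙ²: ωₙ = 3 rad/s and ζ = 3/(2·3) = 0.5.
ζωₙ = 3/2 = 1.5, so ω_d = ωₙ√(1−ζ²) = √(ωₙ² − (ζωₙ)²) = √(9 − 1.5²) = √6.75 ≈ 2.598 rad/s.
t_p = π/ω_d = π/2.598 ≈ 1.209 s.

t_p ≈ 1.209 s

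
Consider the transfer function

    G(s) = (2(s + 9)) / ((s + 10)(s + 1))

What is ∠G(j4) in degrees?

∠G(j4) ≈ -73.80°

At s = j4: numerator = 18 + j8, denominator = -6 + j44.
∠G = ∠num − ∠den = 23.962° − (97.765°) = -73.80°.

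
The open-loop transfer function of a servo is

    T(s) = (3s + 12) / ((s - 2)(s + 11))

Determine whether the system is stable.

The poles can be read from the denominator factors: s = 2, -11.
Since the pole(s) at s = 2 lie in the right half-plane, the system is unstable.

unstable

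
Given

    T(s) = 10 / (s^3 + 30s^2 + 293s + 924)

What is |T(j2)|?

Substitute s = j2: numerator = 10, denominator = 804 + j578.
|T(j2)| = |10| / |804 + j578| = 10 / 990.20 ≈ 0.01010.

|T(j2)| ≈ 0.01010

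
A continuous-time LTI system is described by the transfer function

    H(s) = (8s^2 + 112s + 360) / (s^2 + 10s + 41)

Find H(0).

H(0) = 360/41 ≈ 8.780

Set s = 0: H(0) = (360) / (41) = 360/41.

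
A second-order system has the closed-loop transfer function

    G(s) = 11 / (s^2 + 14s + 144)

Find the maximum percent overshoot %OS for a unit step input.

Comparing s^2 + 14s + 144 to s^2 + 2ζωₙs + ωₙ²: ωₙ = 12 rad/s and ζ = 14/(2·12) ≈ 0.5833.
%OS = 100·exp(−πζ/√(1−ζ²)) = 100·exp(−π·0.5833/√(1−0.5833²)) ≈ 10.5%.

%OS ≈ 10.5%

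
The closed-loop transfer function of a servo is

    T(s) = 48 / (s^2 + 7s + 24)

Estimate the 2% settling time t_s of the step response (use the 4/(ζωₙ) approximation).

t_s ≈ 1.143 s

Comparing s^2 + 7s + 24 to s^2 + 2ζωₙs + ωₙ²: ωₙ = √24 ≈ 4.899 rad/s and ζ = 7/(2·√24) ≈ 0.7144.
ζωₙ = 7/2 = 3.5, so t_s ≈ 4/(ζωₙ) = 4/3.5 ≈ 1.143 s.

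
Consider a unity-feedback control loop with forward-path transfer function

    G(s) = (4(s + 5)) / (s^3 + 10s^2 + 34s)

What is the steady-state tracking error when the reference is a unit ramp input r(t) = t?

e_ss = 1.700

G(s) has one pole at the origin.
This is a Type 1 system. Kv = lim_{s→0} s·G(s) = 20/34 = 10/17.
e_ss = 1/Kv = 1/(10/17) = 17/10 ≈ 1.700.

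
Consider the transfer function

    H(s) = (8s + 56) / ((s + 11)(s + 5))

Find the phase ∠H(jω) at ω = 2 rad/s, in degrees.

∠H(j2) ≈ -16.16°

At s = j2: numerator = 56 + j16, denominator = 51 + j32.
∠H = ∠num − ∠den = 15.945° − (32.106°) = -16.16°.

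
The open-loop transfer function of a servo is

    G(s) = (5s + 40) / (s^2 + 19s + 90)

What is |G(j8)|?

|G(j8)| ≈ 0.3668

Substitute s = j8: numerator = 40 + j40, denominator = 26 + j152.
|G(j8)| = |40 + j40| / |26 + j152| = 56.569 / 154.21 ≈ 0.3668.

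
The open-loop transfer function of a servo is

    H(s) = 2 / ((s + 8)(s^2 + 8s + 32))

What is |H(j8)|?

Substitute s = j8: numerator = 2, denominator = -768 + j256.
|H(j8)| = |2| / |-768 + j256| = 2 / 809.54 ≈ 0.002471.

|H(j8)| ≈ 0.002471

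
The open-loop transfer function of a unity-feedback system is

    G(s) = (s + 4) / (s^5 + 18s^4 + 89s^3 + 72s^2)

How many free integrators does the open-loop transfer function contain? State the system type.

The denominator has 2 factors of s at the origin (free integrators), so this is a Type 2 system.

Type 2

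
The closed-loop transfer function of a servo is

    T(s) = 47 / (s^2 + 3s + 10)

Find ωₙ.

ωₙ ≈ 3.162 rad/s

Compare the denominator to the standard form s^2 + 2ζωₙs + ωₙ².
ωₙ² = 10, so ωₙ = √10 ≈ 3.162 rad/s.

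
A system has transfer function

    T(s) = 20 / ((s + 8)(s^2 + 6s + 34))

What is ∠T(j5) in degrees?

At s = j5: numerator = 20, denominator = -78 + j285.
∠T = ∠num − ∠den = 0° − (105.31°) = -105.3°.

∠T(j5) ≈ -105.3°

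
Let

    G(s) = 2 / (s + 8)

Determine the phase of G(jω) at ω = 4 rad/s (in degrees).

At s = j4: numerator = 2, denominator = 8 + j4.
∠G = ∠num − ∠den = 0° − (26.565°) = -26.57°.

∠G(j4) ≈ -26.57°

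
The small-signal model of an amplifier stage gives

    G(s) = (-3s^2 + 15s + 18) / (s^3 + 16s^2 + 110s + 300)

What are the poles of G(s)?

The poles are the roots of the denominator s^3 + 16s^2 + 110s + 300 = 0.
Trying s = -6: the polynomial evaluates to 0, so (s + 6) is a factor.
Dividing out leaves s^2 + 10s + 50 = 0.
The quadratic formula then gives s = -5 ± 5j.

s = -5 + 5j, -5 - 5j, -6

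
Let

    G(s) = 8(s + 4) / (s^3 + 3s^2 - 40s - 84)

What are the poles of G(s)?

The poles are the roots of the denominator s^3 + 3s^2 - 40s - 84 = 0.
Trying s = -7: the polynomial evaluates to 0, so (s + 7) is a factor.
Dividing out leaves s^2 - 4s - 12 = 0.
Factoring the quadratic: (s - 6)(s + 2) = 0.

s = -7, 6, -2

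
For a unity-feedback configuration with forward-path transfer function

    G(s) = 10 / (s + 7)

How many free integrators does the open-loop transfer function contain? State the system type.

Type 0

The denominator has no factor of s at the origin — no free integrator — so this is a Type 0 system.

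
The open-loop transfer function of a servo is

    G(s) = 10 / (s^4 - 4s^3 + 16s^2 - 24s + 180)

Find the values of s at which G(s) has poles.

The poles are the roots of the denominator s^4 - 4s^3 + 16s^2 - 24s + 180 = 0.
No real roots exist; factor into two real quadratics: (s^2 - 6s + 18)(s^2 + 2s + 10) = 0.
Each quadratic gives a conjugate pair via the quadratic formula.

s = 3 ± 3j, -1 ± 3j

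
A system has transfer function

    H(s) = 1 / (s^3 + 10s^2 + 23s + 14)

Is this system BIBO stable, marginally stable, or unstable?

The denominator s^3 + 10s^2 + 23s + 14 factors as (s + 2)(s + 1)(s + 7), giving poles at s = -2, -1, -7.
Since all poles lie strictly in the left half-plane, the system is stable.

stable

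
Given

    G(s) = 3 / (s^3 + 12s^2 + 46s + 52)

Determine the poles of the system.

The poles are the roots of the denominator s^3 + 12s^2 + 46s + 52 = 0.
Trying s = -2: the polynomial evaluates to 0, so (s + 2) is a factor.
Dividing out leaves s^2 + 10s + 26 = 0.
The quadratic formula then gives s = -5 ± 1j.

s = -5 ± j, -2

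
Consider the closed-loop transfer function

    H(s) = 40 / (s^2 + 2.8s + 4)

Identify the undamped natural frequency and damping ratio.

ωₙ = 2 rad/s, ζ = 0.7

Compare the denominator to the standard form s^2 + 2ζωₙs + ωₙ².
ωₙ² = 4, so ωₙ = 2 rad/s.
2ζωₙ = 2.8, so ζ = 2.8/(2·2) = 0.7.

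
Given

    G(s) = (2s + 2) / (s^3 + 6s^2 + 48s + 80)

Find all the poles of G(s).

The poles are the roots of the denominator s^3 + 6s^2 + 48s + 80 = 0.
Trying s = -2: the polynomial evaluates to 0, so (s + 2) is a factor.
Dividing out leaves s^2 + 4s + 40 = 0.
The quadratic formula then gives s = -2 ± 6j.

s = -2 + 6j, -2 - 6j, -2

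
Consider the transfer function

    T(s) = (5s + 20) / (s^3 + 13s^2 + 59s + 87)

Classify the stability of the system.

The denominator s^3 + 13s^2 + 59s + 87 factors as (s^2 + 10s + 29)(s + 3), giving poles at s = -5 + 2j, -5 - 2j, -3.
Since all poles lie strictly in the left half-plane, the system is stable.

stable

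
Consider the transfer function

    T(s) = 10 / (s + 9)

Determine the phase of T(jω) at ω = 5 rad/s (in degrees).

At s = j5: numerator = 10, denominator = 9 + j5.
∠T = ∠num − ∠den = 0° − (29.055°) = -29.05°.

∠T(j5) ≈ -29.05°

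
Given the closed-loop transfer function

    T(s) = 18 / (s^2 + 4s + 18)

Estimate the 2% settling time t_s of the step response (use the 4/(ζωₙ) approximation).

Comparing s^2 + 4s + 18 to s^2 + 2ζωₙs + ωₙ²: ωₙ = √18 ≈ 4.243 rad/s and ζ = 4/(2·√18) ≈ 0.4714.
ζωₙ = 4/2 = 2, so t_s ≈ 4/(ζωₙ) = 4/2 = 2 s.

t_s ≈ 2 s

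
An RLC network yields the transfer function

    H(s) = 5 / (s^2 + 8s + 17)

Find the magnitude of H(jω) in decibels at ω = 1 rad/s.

|H(j1)|_dB ≈ -11.1 dB

Substitute s = j1: numerator = 5, denominator = 16 + j8.
|H(j1)| = |5| / |16 + j8| = 5 / 17.889 ≈ 0.2795.
In decibels: 20·log₁₀(0.2795) ≈ -11.1 dB.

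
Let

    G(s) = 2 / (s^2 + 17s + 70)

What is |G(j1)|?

|G(j1)| ≈ 0.02814

Substitute s = j1: numerator = 2, denominator = 69 + j17.
|G(j1)| = |2| / |69 + j17| = 2 / 71.063 ≈ 0.02814.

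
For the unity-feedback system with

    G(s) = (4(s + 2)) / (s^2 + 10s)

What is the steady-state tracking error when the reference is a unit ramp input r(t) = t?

e_ss = 1.250

G(s) has one pole at the origin.
This is a Type 1 system. Kv = lim_{s→0} s·G(s) = 8/10 = 4/5.
e_ss = 1/Kv = 1/(4/5) = 5/4 ≈ 1.250.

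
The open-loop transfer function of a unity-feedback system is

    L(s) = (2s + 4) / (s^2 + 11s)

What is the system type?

Type 1

Factor s from the denominator: s^2 + 11s = s·(s + 11).
There is 1 pole at the origin, so the system is Type 1.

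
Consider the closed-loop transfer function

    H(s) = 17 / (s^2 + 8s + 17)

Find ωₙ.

ωₙ ≈ 4.123 rad/s

Compare the denominator to the standard form s^2 + 2ζωₙs + ωₙ².
ωₙ² = 17, so ωₙ = √17 ≈ 4.123 rad/s.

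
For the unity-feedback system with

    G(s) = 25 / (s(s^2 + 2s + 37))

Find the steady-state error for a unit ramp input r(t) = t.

e_ss = 1.480

G(s) has one pole at the origin.
This is a Type 1 system. Kv = lim_{s→0} s·G(s) = 25/37.
e_ss = 1/Kv = 1/(25/37) = 37/25 ≈ 1.480.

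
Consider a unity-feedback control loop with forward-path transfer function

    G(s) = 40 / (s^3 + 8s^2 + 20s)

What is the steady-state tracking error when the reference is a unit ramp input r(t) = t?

G(s) has one pole at the origin.
This is a Type 1 system. Kv = lim_{s→0} s·G(s) = 40/20 = 2.
e_ss = 1/Kv = 1/(2) = 1/2 ≈ 0.5000.

e_ss = 0.5000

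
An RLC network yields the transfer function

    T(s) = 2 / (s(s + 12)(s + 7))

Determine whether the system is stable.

The poles can be read from the denominator factors: s = 0, -12, -7.
Since the simple pole(s) at s = 0 lie on the jω-axis with none in the right half-plane, the system is marginally stable.

marginally stable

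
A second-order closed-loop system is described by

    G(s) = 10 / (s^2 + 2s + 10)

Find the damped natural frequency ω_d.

ω_d = 3 rad/s

Comparing s^2 + 2s + 10 to s^2 + 2ζωₙs + ωₙ²: ωₙ = √10 ≈ 3.162 rad/s and ζ = 2/(2·√10) ≈ 0.3162.
ζωₙ = 2/2 = 1, so ω_d = ωₙ√(1−ζ²) = √(ωₙ² − (ζωₙ)²) = √(10 − 1²) = √9 = 3 rad/s.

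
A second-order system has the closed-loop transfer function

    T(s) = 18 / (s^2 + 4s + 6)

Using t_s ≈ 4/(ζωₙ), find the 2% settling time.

t_s ≈ 2 s

Comparing s^2 + 4s + 6 to s^2 + 2ζωₙs + ωₙ²: ωₙ = √6 ≈ 2.449 rad/s and ζ = 4/(2·√6) ≈ 0.8165.
ζωₙ = 4/2 = 2, so t_s ≈ 4/(ζωₙ) = 4/2 = 2 s.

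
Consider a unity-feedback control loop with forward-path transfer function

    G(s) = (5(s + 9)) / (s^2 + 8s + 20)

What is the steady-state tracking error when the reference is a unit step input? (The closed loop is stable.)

G(s) has no poles at the origin.
This is a Type 0 system. Kp = lim_{s→0} G(s) = 45/20 = 9/4.
e_ss = 1/(1 + Kp) = 1/(1 + 9/4) = 4/13 ≈ 0.3077.

e_ss = 0.3077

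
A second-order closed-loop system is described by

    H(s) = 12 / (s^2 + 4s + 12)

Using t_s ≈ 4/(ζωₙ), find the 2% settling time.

Comparing s^2 + 4s + 12 to s^2 + 2ζωₙs + ωₙ²: ωₙ = √12 ≈ 3.464 rad/s and ζ = 4/(2·√12) ≈ 0.5774.
ζωₙ = 4/2 = 2, so t_s ≈ 4/(ζωₙ) = 4/2 = 2 s.

t_s ≈ 2 s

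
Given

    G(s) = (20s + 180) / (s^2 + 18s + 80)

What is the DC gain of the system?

G(0) = 9/4 ≈ 2.250

Set s = 0: G(0) = (180) / (80) = 9/4.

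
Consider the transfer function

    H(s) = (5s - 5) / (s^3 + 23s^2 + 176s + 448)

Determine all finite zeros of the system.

Set the numerator to zero: 5s - 5 = 0, i.e. 5·(s - 1) = 0.
So s = 1.

s = 1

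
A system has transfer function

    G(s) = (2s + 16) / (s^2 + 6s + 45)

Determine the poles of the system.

The poles are the roots of the denominator s^2 + 6s + 45 = 0.
Using the quadratic formula: s = (-6 ± √(-144))/2 = -3 ± 6j.

s = -3 + 6j, -3 - 6j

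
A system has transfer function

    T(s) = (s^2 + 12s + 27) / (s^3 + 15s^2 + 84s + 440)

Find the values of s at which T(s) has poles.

The poles are the roots of the denominator s^3 + 15s^2 + 84s + 440 = 0.
Trying s = -11: the polynomial evaluates to 0, so (s + 11) is a factor.
Dividing out leaves s^2 + 4s + 40 = 0.
The quadratic formula then gives s = -2 ± 6j.

s = -2 ± 6j, -11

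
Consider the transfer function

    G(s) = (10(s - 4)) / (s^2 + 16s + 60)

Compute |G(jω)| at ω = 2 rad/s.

|G(j2)| ≈ 0.6934

Substitute s = j2: numerator = -40 + j20, denominator = 56 + j32.
|G(j2)| = |-40 + j20| / |56 + j32| = 44.721 / 64.498 ≈ 0.6934.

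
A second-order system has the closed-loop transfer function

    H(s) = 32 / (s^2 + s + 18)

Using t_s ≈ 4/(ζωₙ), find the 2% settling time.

t_s ≈ 8 s

Comparing s^2 + s + 18 to s^2 + 2ζωₙs + ωₙ²: ωₙ = √18 ≈ 4.243 rad/s and ζ = 1/(2·√18) ≈ 0.1179.
ζωₙ = 1/2 = 0.5, so t_s ≈ 4/(ζωₙ) = 4/0.5 = 8 s.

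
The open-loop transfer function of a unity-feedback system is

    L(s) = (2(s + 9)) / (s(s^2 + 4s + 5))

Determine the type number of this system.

The denominator has 1 factor of s at the origin (free integrator), so this is a Type 1 system.

Type 1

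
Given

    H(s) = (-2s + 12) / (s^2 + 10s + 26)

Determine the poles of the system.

The poles are the roots of the denominator s^2 + 10s + 26 = 0.
Using the quadratic formula: s = (-10 ± √(-4))/2 = -5 ± 1j.

s = -5 ± j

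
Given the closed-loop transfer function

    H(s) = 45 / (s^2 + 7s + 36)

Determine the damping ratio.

ζ ≈ 0.5833

Compare the denominator to the standard form s^2 + 2ζωₙs + ωₙ².
ωₙ² = 36, so ωₙ = 6 rad/s.
2ζωₙ = 7, so ζ = 7/(2·6) ≈ 0.5833.
With ζ = 0.5833 the response is underdamped.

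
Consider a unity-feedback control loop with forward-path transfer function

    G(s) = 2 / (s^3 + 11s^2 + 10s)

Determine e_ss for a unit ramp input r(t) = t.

e_ss = 5

G(s) has one pole at the origin.
This is a Type 1 system. Kv = lim_{s→0} s·G(s) = 2/10 = 1/5.
e_ss = 1/Kv = 1/(1/5) = 5.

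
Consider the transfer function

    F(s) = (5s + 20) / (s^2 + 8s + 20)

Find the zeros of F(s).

s = -4

Set the numerator to zero: 5s + 20 = 0, i.e. 5·(s + 4) = 0.
So s = -4.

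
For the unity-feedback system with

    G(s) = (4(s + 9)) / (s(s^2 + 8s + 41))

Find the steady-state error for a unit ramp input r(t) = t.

G(s) has one pole at the origin.
This is a Type 1 system. Kv = lim_{s→0} s·G(s) = 36/41.
e_ss = 1/Kv = 1/(36/41) = 41/36 ≈ 1.139.

e_ss = 1.139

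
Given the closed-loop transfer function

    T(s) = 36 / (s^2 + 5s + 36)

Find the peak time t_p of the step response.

Comparing s^2 + 5s + 36 to s^2 + 2ζωₙs + ωₙ²: ωₙ = 6 rad/s and ζ = 5/(2·6) ≈ 0.4167.
ζωₙ = 5/2 = 2.5, so ω_d = ωₙ√(1−ζ²) = √(ωₙ² − (ζωₙ)²) = √(36 − 2.5²) = √29.75 ≈ 5.454 rad/s.
t_p = π/ω_d = π/5.454 ≈ 0.5760 s.

t_p ≈ 0.5760 s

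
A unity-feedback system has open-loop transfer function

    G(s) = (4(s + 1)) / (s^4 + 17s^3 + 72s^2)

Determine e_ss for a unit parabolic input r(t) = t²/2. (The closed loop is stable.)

G(s) has 2 poles at the origin.
This is a Type 2 system. Ka = lim_{s→0} s^2·G(s) = 4/72 = 1/18.
e_ss = 1/Ka = 1/(1/18) = 18.

e_ss = 18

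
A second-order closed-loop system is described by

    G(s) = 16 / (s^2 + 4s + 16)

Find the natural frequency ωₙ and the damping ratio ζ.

Compare the denominator to the standard form s^2 + 2ζωₙs + ωₙ².
ωₙ² = 16, so ωₙ = 4 rad/s.
2ζωₙ = 4, so ζ = 4/(2·4) = 0.5.

ωₙ = 4 rad/s, ζ = 0.5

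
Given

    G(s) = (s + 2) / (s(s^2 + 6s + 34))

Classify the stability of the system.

marginally stable

The poles can be read from the denominator factors: s = 0, -3 + 5j, -3 - 5j.
Since the simple pole(s) at s = 0 lie on the jω-axis with none in the right half-plane, the system is marginally stable.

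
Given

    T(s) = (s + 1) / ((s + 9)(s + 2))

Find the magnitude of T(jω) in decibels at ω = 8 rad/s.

Substitute s = j8: numerator = 1 + j8, denominator = -46 + j88.
|T(j8)| = |1 + j8| / |-46 + j88| = 8.0623 / 99.298 ≈ 0.08119.
In decibels: 20·log₁₀(0.08119) ≈ -21.8 dB.

|T(j8)|_dB ≈ -21.8 dB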